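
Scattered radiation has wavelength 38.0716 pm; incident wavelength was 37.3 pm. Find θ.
47.00°

First find the wavelength shift:
Δλ = λ' - λ = 38.0716 - 37.3 = 0.7716 pm

Using Δλ = λ_C(1 - cos θ), with λ_C = h/(m_e·c) ≈ 2.42631024 pm:
cos θ = 1 - Δλ/λ_C
cos θ = 1 - 0.7716/2.42631024
cos θ = 0.681986

θ = arccos(0.681986)
θ = 47.00°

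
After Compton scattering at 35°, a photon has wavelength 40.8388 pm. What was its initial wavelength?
40.4000 pm

From λ' = λ + Δλ, we have λ = λ' - Δλ

First calculate the Compton shift:
Δλ = λ_C(1 - cos θ)
Δλ = 2.4263 × (1 - cos(35°))
Δλ = 2.4263 × 0.1808
Δλ = 0.4388 pm

Initial wavelength:
λ = λ' - Δλ
λ = 40.8388 - 0.4388
λ = 40.4000 pm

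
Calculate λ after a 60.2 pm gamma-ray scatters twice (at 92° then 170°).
67.5267 pm

Apply Compton shift twice:

First scattering at θ₁ = 92°:
Δλ₁ = λ_C(1 - cos(92°))
Δλ₁ = 2.4263 × 1.0349
Δλ₁ = 2.5110 pm

After first scattering:
λ₁ = 60.2 + 2.5110 = 62.7110 pm

Second scattering at θ₂ = 170°:
Δλ₂ = λ_C(1 - cos(170°))
Δλ₂ = 2.4263 × 1.9848
Δλ₂ = 4.8158 pm

Final wavelength:
λ₂ = 62.7110 + 4.8158 = 67.5267 pm

Total shift: Δλ_total = 2.5110 + 4.8158 = 7.3267 pm

(Intermediate values are shown rounded; full precision is carried through to the final answer.)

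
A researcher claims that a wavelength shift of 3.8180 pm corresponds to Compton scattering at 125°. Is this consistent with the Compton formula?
Yes, consistent

Calculate the expected shift for θ = 125°:

Δλ_expected = λ_C(1 - cos(125°))
Δλ_expected = 2.4263 × (1 - cos(125°))
Δλ_expected = 2.4263 × 1.5736
Δλ_expected = 3.8180 pm

Given shift: 3.8180 pm
Expected shift: 3.8180 pm
Difference: 0.0000 pm

The values match. This is consistent with Compton scattering at the stated angle.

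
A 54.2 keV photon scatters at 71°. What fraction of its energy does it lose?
0.0668 (or 6.68%)

Calculate initial and final photon energies:

Initial: E₀ = 54.2 keV → λ₀ = 22.8753 pm
Compton shift: Δλ = 1.6364 pm
Final wavelength: λ' = 24.5117 pm
Final energy: E' = 50.5817 keV

Fractional energy loss:
(E₀ - E')/E₀ = (54.2000 - 50.5817)/54.2000
= 3.6183/54.2000
= 0.0668
= 6.68%

(Intermediate values are shown rounded; full precision is carried through to the final answer.)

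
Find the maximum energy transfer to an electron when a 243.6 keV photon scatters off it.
118.8961 keV

Maximum energy transfer occurs at θ = 180° (backscattering).

Initial photon: E₀ = 243.6 keV → λ₀ = 5.0897 pm

Maximum Compton shift (at 180°):
Δλ_max = 2λ_C = 2 × 2.4263 = 4.8526 pm

Final wavelength:
λ' = 5.0897 + 4.8526 = 9.9423 pm

Minimum photon energy (maximum energy to electron):
E'_min = hc/λ' = 124.7039 keV

Maximum electron kinetic energy:
K_max = E₀ - E'_min = 243.6000 - 124.7039 = 118.8961 keV

(Intermediate values are shown rounded; full precision is carried through to the final answer.)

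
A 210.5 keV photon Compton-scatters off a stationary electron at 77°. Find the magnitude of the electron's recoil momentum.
1.2494e-22 kg·m/s

The electron is initially at rest, so by conservation of momentum:
p⃗_e = p⃗₀ − p⃗'  (incident photon momentum minus scattered photon momentum)

Photon momentum magnitudes (p = h/λ = E/c):
λ₀ = hc/E₀ = 5.8900 pm → p₀ = h/λ₀ = 1.1250e-22 kg·m/s
Δλ = λ_C(1 − cos 77°) = 1.8805 pm
λ' = 7.7705 pm → p' = h/λ' = 8.5272e-23 kg·m/s

The scattered photon makes angle θ = 77° with the incident direction, so by the law of cosines:
|p⃗_e|² = p₀² + p'² − 2p₀p'cos θ
|p⃗_e|² = (1.1250e-22)² + (8.5272e-23)² − 2·1.1250e-22·8.5272e-23·cos(77°)
|p⃗_e| = 1.2494e-22 kg·m/s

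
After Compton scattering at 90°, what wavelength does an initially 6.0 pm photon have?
8.4263 pm

Using the Compton formula: λ' = λ + λ_C(1 − cos θ)

For θ = 90°, cos θ = 0 (exact) = 0.0000, so:
1 − cos 90° = 1 − (0) = 1.0000

Δλ = λ_C × 1.0000 = 2.4263 × 1.0000 = 2.4263 pm

λ' = 6.0 + 2.4263 = 8.4263 pm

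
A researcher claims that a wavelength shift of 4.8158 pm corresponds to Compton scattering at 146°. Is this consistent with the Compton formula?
No, inconsistent

Calculate the expected shift for θ = 146°:

Δλ_expected = λ_C(1 - cos(146°))
Δλ_expected = 2.4263 × (1 - cos(146°))
Δλ_expected = 2.4263 × 1.8290
Δλ_expected = 4.4378 pm

Given shift: 4.8158 pm
Expected shift: 4.4378 pm
Difference: 0.3779 pm

The values do not match. The given shift corresponds to θ ≈ 170.0°, not 146°.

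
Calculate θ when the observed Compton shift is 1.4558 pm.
66.42°

From the Compton formula Δλ = λ_C(1 - cos θ), we can solve for θ:

cos θ = 1 - Δλ/λ_C

Given:
- Δλ = 1.4558 pm
- λ_C = h/(m_e·c) ≈ 2.42631024 pm

cos θ = 1 - 1.4558/2.42631024
cos θ = 1 - 0.600006
cos θ = 0.399994

θ = arccos(0.399994)
θ = 66.42°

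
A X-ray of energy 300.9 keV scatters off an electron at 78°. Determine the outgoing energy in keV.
205.1938 keV

First convert energy to wavelength:
λ = hc/E, with hc ≈ 1239.842 keV·pm (i.e. 1239.842 eV·nm)

For E = 300.9 keV = 300900 eV:
λ = 1239.842 keV·pm / 300.9 keV
λ = 4.1204 pm

Calculate the Compton shift:
Δλ = λ_C(1 - cos(78°)) = 2.4263 × 0.7921
Δλ = 1.9219 pm

Final wavelength:
λ' = 4.1204 + 1.9219 = 6.0423 pm

Final energy:
E' = hc/λ' = 1239.842 / 6.0423 = 205.1938 keV

(Intermediate values are shown rounded; full precision is carried through to the final answer.)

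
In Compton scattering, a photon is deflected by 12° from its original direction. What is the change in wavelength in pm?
0.0530 pm

Using the Compton scattering formula:
Δλ = λ_C(1 - cos θ)

where λ_C = h/(m_e·c) ≈ 2.4263 pm is the Compton wavelength of an electron.

For θ = 12°:
cos(12°) = 0.9781
1 - cos(12°) = 0.0219

Δλ = 2.4263 × 0.0219
Δλ = 0.0530 pm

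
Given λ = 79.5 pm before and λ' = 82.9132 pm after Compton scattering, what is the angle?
114.00°

First find the wavelength shift:
Δλ = λ' - λ = 82.9132 - 79.5 = 3.4132 pm

Using Δλ = λ_C(1 - cos θ), with λ_C = h/(m_e·c) ≈ 2.42631024 pm:
cos θ = 1 - Δλ/λ_C
cos θ = 1 - 3.4132/2.42631024
cos θ = -0.406745

θ = arccos(-0.406745)
θ = 114.00°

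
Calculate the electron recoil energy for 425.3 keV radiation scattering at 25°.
30.7655 keV

By energy conservation: K_e = E_initial - E_final

First find the scattered photon energy:
Initial wavelength: λ = hc/E = 2.9152 pm
Compton shift: Δλ = λ_C(1 - cos(25°)) = 0.2273 pm
Final wavelength: λ' = 2.9152 + 0.2273 = 3.1425 pm
Final photon energy: E' = hc/λ' = 394.5345 keV

Electron kinetic energy:
K_e = E - E' = 425.3000 - 394.5345 = 30.7655 keV

(Intermediate values are shown rounded; full precision is carried through to the final answer.)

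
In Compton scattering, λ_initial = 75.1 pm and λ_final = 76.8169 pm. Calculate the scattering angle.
73.00°

First find the wavelength shift:
Δλ = λ' - λ = 76.8169 - 75.1 = 1.7169 pm

Using Δλ = λ_C(1 - cos θ), with λ_C = h/(m_e·c) ≈ 2.42631024 pm:
cos θ = 1 - Δλ/λ_C
cos θ = 1 - 1.7169/2.42631024
cos θ = 0.292382

θ = arccos(0.292382)
θ = 73.00°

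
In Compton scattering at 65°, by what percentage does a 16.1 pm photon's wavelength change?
8.7013%

Calculate the Compton shift:
Δλ = λ_C(1 - cos(65°))
Δλ = 2.4263 × (1 - cos(65°))
Δλ = 2.4263 × 0.5774
Δλ = 1.4009 pm

Percentage change:
(Δλ/λ₀) × 100 = (1.4009/16.1) × 100
= 8.7013%

(Intermediate values are shown rounded; full precision is carried through to the final answer.)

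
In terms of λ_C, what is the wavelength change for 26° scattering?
0.1012 λ_C

The Compton shift formula is:
Δλ = λ_C(1 - cos θ)

Dividing both sides by λ_C:
Δλ/λ_C = 1 - cos θ

For θ = 26°:
Δλ/λ_C = 1 - cos(26°)
Δλ/λ_C = 1 - 0.8988
Δλ/λ_C = 0.1012

This means the shift is 0.1012 × λ_C = 0.2456 pm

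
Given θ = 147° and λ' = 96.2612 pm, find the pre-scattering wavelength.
91.8000 pm

From λ' = λ + Δλ, we have λ = λ' - Δλ

First calculate the Compton shift:
Δλ = λ_C(1 - cos θ)
Δλ = 2.4263 × (1 - cos(147°))
Δλ = 2.4263 × 1.8387
Δλ = 4.4612 pm

Initial wavelength:
λ = λ' - Δλ
λ = 96.2612 - 4.4612
λ = 91.8000 pm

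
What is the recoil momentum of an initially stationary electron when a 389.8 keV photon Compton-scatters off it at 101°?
2.5297e-22 kg·m/s

The electron is initially at rest, so by conservation of momentum:
p⃗_e = p⃗₀ − p⃗'  (incident photon momentum minus scattered photon momentum)

Photon momentum magnitudes (p = h/λ = E/c):
λ₀ = hc/E₀ = 3.1807 pm → p₀ = h/λ₀ = 2.0832e-22 kg·m/s
Δλ = λ_C(1 − cos 101°) = 2.8893 pm
λ' = 6.0700 pm → p' = h/λ' = 1.0916e-22 kg·m/s

The scattered photon makes angle θ = 101° with the incident direction, so by the law of cosines:
|p⃗_e|² = p₀² + p'² − 2p₀p'cos θ
|p⃗_e|² = (2.0832e-22)² + (1.0916e-22)² − 2·2.0832e-22·1.0916e-22·cos(101°)
|p⃗_e| = 2.5297e-22 kg·m/s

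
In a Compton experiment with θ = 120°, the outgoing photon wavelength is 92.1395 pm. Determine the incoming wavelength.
88.5000 pm

From λ' = λ + Δλ, we have λ = λ' - Δλ

First calculate the Compton shift:
Δλ = λ_C(1 - cos θ)
Δλ = 2.4263 × (1 - cos(120°))
Δλ = 2.4263 × 1.5000
Δλ = 3.6395 pm

Initial wavelength:
λ = λ' - Δλ
λ = 92.1395 - 3.6395
λ = 88.5000 pm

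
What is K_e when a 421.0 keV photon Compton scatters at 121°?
233.7394 keV

By energy conservation: K_e = E_initial - E_final

First find the scattered photon energy:
Initial wavelength: λ = hc/E = 2.9450 pm
Compton shift: Δλ = λ_C(1 - cos(121°)) = 3.6760 pm
Final wavelength: λ' = 2.9450 + 3.6760 = 6.6209 pm
Final photon energy: E' = hc/λ' = 187.2606 keV

Electron kinetic energy:
K_e = E - E' = 421.0000 - 187.2606 = 233.7394 keV

(Intermediate values are shown rounded; full precision is carried through to the final answer.)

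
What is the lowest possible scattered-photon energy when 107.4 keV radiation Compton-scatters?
75.6150 keV (at θ = 180°)

The scattered photon has minimum energy when its wavelength is maximum, i.e., when the Compton shift Δλ = λ_C(1 − cos θ) is maximum. This occurs at θ = 180° (backscattering), giving Δλ_max = 2λ_C = 4.8526 pm.

Initial wavelength: λ₀ = hc/E₀ = 11.5442 pm
Maximum final wavelength: λ'_max = λ₀ + 2λ_C = 11.5442 + 4.8526 = 16.3968 pm
Minimum final energy: E'_min = hc/λ'_max = 75.6150 keV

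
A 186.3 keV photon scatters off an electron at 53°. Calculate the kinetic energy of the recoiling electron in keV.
23.6168 keV

By energy conservation: K_e = E_initial - E_final

First find the scattered photon energy:
Initial wavelength: λ = hc/E = 6.6551 pm
Compton shift: Δλ = λ_C(1 - cos(53°)) = 0.9661 pm
Final wavelength: λ' = 6.6551 + 0.9661 = 7.6212 pm
Final photon energy: E' = hc/λ' = 162.6832 keV

Electron kinetic energy:
K_e = E - E' = 186.3000 - 162.6832 = 23.6168 keV

(Intermediate values are shown rounded; full precision is carried through to the final answer.)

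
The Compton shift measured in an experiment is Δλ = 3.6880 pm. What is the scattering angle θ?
121.33°

From the Compton formula Δλ = λ_C(1 - cos θ), we can solve for θ:

cos θ = 1 - Δλ/λ_C

Given:
- Δλ = 3.6880 pm
- λ_C = h/(m_e·c) ≈ 2.42631024 pm

cos θ = 1 - 3.6880/2.42631024
cos θ = 1 - 1.520003
cos θ = -0.520003

θ = arccos(-0.520003)
θ = 121.33°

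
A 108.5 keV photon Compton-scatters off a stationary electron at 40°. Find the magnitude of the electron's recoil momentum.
3.8812e-23 kg·m/s

The electron is initially at rest, so by conservation of momentum:
p⃗_e = p⃗₀ − p⃗'  (incident photon momentum minus scattered photon momentum)

Photon momentum magnitudes (p = h/λ = E/c):
λ₀ = hc/E₀ = 11.4271 pm → p₀ = h/λ₀ = 5.7986e-23 kg·m/s
Δλ = λ_C(1 − cos 40°) = 0.5676 pm
λ' = 11.9948 pm → p' = h/λ' = 5.5241e-23 kg·m/s

The scattered photon makes angle θ = 40° with the incident direction, so by the law of cosines:
|p⃗_e|² = p₀² + p'² − 2p₀p'cos θ
|p⃗_e|² = (5.7986e-23)² + (5.5241e-23)² − 2·5.7986e-23·5.5241e-23·cos(40°)
|p⃗_e| = 3.8812e-23 kg·m/s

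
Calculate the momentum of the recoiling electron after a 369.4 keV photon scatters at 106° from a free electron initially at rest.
2.4637e-22 kg·m/s

The electron is initially at rest, so by conservation of momentum:
p⃗_e = p⃗₀ − p⃗'  (incident photon momentum minus scattered photon momentum)

Photon momentum magnitudes (p = h/λ = E/c):
λ₀ = hc/E₀ = 3.3564 pm → p₀ = h/λ₀ = 1.9742e-22 kg·m/s
Δλ = λ_C(1 − cos 106°) = 3.0951 pm
λ' = 6.4515 pm → p' = h/λ' = 1.0271e-22 kg·m/s

The scattered photon makes angle θ = 106° with the incident direction, so by the law of cosines:
|p⃗_e|² = p₀² + p'² − 2p₀p'cos θ
|p⃗_e|² = (1.9742e-22)² + (1.0271e-22)² − 2·1.9742e-22·1.0271e-22·cos(106°)
|p⃗_e| = 2.4637e-22 kg·m/s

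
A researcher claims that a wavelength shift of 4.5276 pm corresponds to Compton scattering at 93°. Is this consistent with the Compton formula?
No, inconsistent

Calculate the expected shift for θ = 93°:

Δλ_expected = λ_C(1 - cos(93°))
Δλ_expected = 2.4263 × (1 - cos(93°))
Δλ_expected = 2.4263 × 1.0523
Δλ_expected = 2.5533 pm

Given shift: 4.5276 pm
Expected shift: 2.5533 pm
Difference: 1.9743 pm

The values do not match. The given shift corresponds to θ ≈ 150.0°, not 93°.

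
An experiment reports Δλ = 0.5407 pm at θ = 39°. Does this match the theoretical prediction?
Yes, consistent

Calculate the expected shift for θ = 39°:

Δλ_expected = λ_C(1 - cos(39°))
Δλ_expected = 2.4263 × (1 - cos(39°))
Δλ_expected = 2.4263 × 0.2229
Δλ_expected = 0.5407 pm

Given shift: 0.5407 pm
Expected shift: 0.5407 pm
Difference: 0.0000 pm

The values match. This is consistent with Compton scattering at the stated angle.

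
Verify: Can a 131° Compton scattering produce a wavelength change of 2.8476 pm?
No, inconsistent

Calculate the expected shift for θ = 131°:

Δλ_expected = λ_C(1 - cos(131°))
Δλ_expected = 2.4263 × (1 - cos(131°))
Δλ_expected = 2.4263 × 1.6561
Δλ_expected = 4.0181 pm

Given shift: 2.8476 pm
Expected shift: 4.0181 pm
Difference: 1.1705 pm

The values do not match. The given shift corresponds to θ ≈ 100.0°, not 131°.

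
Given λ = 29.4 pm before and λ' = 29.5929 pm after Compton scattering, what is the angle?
23.00°

First find the wavelength shift:
Δλ = λ' - λ = 29.5929 - 29.4 = 0.1929 pm

Using Δλ = λ_C(1 - cos θ), with λ_C = h/(m_e·c) ≈ 2.42631024 pm:
cos θ = 1 - Δλ/λ_C
cos θ = 1 - 0.1929/2.42631024
cos θ = 0.920497

θ = arccos(0.920497)
θ = 23.00°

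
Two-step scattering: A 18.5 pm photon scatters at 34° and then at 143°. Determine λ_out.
23.2789 pm

Apply Compton shift twice:

First scattering at θ₁ = 34°:
Δλ₁ = λ_C(1 - cos(34°))
Δλ₁ = 2.4263 × 0.1710
Δλ₁ = 0.4148 pm

After first scattering:
λ₁ = 18.5 + 0.4148 = 18.9148 pm

Second scattering at θ₂ = 143°:
Δλ₂ = λ_C(1 - cos(143°))
Δλ₂ = 2.4263 × 1.7986
Δλ₂ = 4.3640 pm

Final wavelength:
λ₂ = 18.9148 + 4.3640 = 23.2789 pm

Total shift: Δλ_total = 0.4148 + 4.3640 = 4.7789 pm

(Intermediate values are shown rounded; full precision is carried through to the final answer.)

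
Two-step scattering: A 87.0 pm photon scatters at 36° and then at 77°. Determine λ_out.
89.3439 pm

Apply Compton shift twice:

First scattering at θ₁ = 36°:
Δλ₁ = λ_C(1 - cos(36°))
Δλ₁ = 2.4263 × 0.1910
Δλ₁ = 0.4634 pm

After first scattering:
λ₁ = 87.0 + 0.4634 = 87.4634 pm

Second scattering at θ₂ = 77°:
Δλ₂ = λ_C(1 - cos(77°))
Δλ₂ = 2.4263 × 0.7750
Δλ₂ = 1.8805 pm

Final wavelength:
λ₂ = 87.4634 + 1.8805 = 89.3439 pm

Total shift: Δλ_total = 0.4634 + 1.8805 = 2.3439 pm

(Intermediate values are shown rounded; full precision is carried through to the final answer.)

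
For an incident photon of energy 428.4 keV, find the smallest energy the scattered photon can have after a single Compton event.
160.0469 keV (at θ = 180°)

The scattered photon has minimum energy when its wavelength is maximum, i.e., when the Compton shift Δλ = λ_C(1 − cos θ) is maximum. This occurs at θ = 180° (backscattering), giving Δλ_max = 2λ_C = 4.8526 pm.

Initial wavelength: λ₀ = hc/E₀ = 2.8941 pm
Maximum final wavelength: λ'_max = λ₀ + 2λ_C = 2.8941 + 4.8526 = 7.7467 pm
Minimum final energy: E'_min = hc/λ'_max = 160.0469 keV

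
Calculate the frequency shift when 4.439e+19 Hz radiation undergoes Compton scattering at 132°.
1.664e+19 Hz (decrease)

Convert frequency to wavelength (c = 299792458 m/s):
λ₀ = c/f₀ = 299792458/4.439e+19 = 6.7536035e-12 m = 6.7536 pm

Calculate Compton shift:
Δλ = λ_C(1 - cos(132°)) = 4.0498 pm

Final wavelength:
λ' = λ₀ + Δλ = 6.7536 + 4.0498 = 10.8034 pm

Final frequency:
f' = c/λ' = 299792458/1.0803432e-11 = 2.7749742e+19 Hz

Frequency shift (decrease):
Δf = f₀ - f' = 4.439e+19 - 2.7749742e+19 = 1.664e+19 Hz

(Intermediate values are shown rounded; full precision is carried through to the final answer.)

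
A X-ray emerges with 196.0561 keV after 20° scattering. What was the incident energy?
200.6999 keV

Convert final energy to wavelength (hc ≈ 1239.842 keV·pm):
λ' = hc/E' = 1239.842 / 196.0561 = 6.3239 pm

Calculate the Compton shift:
Δλ = λ_C(1 - cos(20°))
Δλ = 2.4263 × (1 - cos(20°))
Δλ = 0.1463 pm

Initial wavelength:
λ = λ' - Δλ = 6.3239 - 0.1463 = 6.1776 pm

Initial energy:
E = hc/λ = 1239.842 / 6.1776 = 200.6999 keV

(Intermediate values are shown rounded; full precision is carried through to the final answer.)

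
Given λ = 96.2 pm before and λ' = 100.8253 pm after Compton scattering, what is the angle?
155.00°

First find the wavelength shift:
Δλ = λ' - λ = 100.8253 - 96.2 = 4.6253 pm

Using Δλ = λ_C(1 - cos θ), with λ_C = h/(m_e·c) ≈ 2.42631024 pm:
cos θ = 1 - Δλ/λ_C
cos θ = 1 - 4.6253/2.42631024
cos θ = -0.906310

θ = arccos(-0.906310)
θ = 155.00°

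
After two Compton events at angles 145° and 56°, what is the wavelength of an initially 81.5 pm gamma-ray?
86.9834 pm

Apply Compton shift twice:

First scattering at θ₁ = 145°:
Δλ₁ = λ_C(1 - cos(145°))
Δλ₁ = 2.4263 × 1.8192
Δλ₁ = 4.4138 pm

After first scattering:
λ₁ = 81.5 + 4.4138 = 85.9138 pm

Second scattering at θ₂ = 56°:
Δλ₂ = λ_C(1 - cos(56°))
Δλ₂ = 2.4263 × 0.4408
Δλ₂ = 1.0695 pm

Final wavelength:
λ₂ = 85.9138 + 1.0695 = 86.9834 pm

Total shift: Δλ_total = 4.4138 + 1.0695 = 5.4834 pm

(Intermediate values are shown rounded; full precision is carried through to the final answer.)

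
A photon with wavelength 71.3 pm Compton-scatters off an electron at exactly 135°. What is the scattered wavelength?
75.4420 pm

Using the Compton formula: λ' = λ + λ_C(1 − cos θ)

For θ = 135°, cos θ = -√2/2 (exact) ≈ -0.7071, so:
1 − cos 135° = 1 − (-√2/2) ≈ 1.7071

Δλ = λ_C × 1.7071 = 2.4263 × 1.7071 = 4.1420 pm

λ' = 71.3 + 4.1420 = 75.4420 pm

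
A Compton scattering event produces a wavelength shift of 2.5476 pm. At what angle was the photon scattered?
92.87°

From the Compton formula Δλ = λ_C(1 - cos θ), we can solve for θ:

cos θ = 1 - Δλ/λ_C

Given:
- Δλ = 2.5476 pm
- λ_C = h/(m_e·c) ≈ 2.42631024 pm

cos θ = 1 - 2.5476/2.42631024
cos θ = 1 - 1.049989
cos θ = -0.049989

θ = arccos(-0.049989)
θ = 92.87°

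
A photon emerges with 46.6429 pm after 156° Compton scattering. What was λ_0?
42.0000 pm

From λ' = λ + Δλ, we have λ = λ' - Δλ

First calculate the Compton shift:
Δλ = λ_C(1 - cos θ)
Δλ = 2.4263 × (1 - cos(156°))
Δλ = 2.4263 × 1.9135
Δλ = 4.6429 pm

Initial wavelength:
λ = λ' - Δλ
λ = 46.6429 - 4.6429
λ = 42.0000 pm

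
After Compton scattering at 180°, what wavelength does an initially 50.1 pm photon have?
54.9526 pm

Using the Compton formula: λ' = λ + λ_C(1 − cos θ)

For θ = 180°, cos θ = -1 (exact) = -1.0000, so:
1 − cos 180° = 1 − (-1) = 2.0000

Δλ = λ_C × 2.0000 = 2.4263 × 2.0000 = 4.8526 pm

λ' = 50.1 + 4.8526 = 54.9526 pm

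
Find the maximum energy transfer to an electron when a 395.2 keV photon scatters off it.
240.0233 keV

Maximum energy transfer occurs at θ = 180° (backscattering).

Initial photon: E₀ = 395.2 keV → λ₀ = 3.1373 pm

Maximum Compton shift (at 180°):
Δλ_max = 2λ_C = 2 × 2.4263 = 4.8526 pm

Final wavelength:
λ' = 3.1373 + 4.8526 = 7.9899 pm

Minimum photon energy (maximum energy to electron):
E'_min = hc/λ' = 155.1767 keV

Maximum electron kinetic energy:
K_max = E₀ - E'_min = 395.2000 - 155.1767 = 240.0233 keV

(Intermediate values are shown rounded; full precision is carried through to the final answer.)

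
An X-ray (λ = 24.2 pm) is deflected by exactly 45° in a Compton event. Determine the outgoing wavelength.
24.9106 pm

Using the Compton formula: λ' = λ + λ_C(1 − cos θ)

For θ = 45°, cos θ = √2/2 (exact) ≈ 0.7071, so:
1 − cos 45° = 1 − (√2/2) ≈ 0.2929

Δλ = λ_C × 0.2929 = 2.4263 × 0.2929 = 0.7106 pm

λ' = 24.2 + 0.7106 = 24.9106 pm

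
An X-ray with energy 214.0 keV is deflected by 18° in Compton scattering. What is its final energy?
209.7018 keV

First convert energy to wavelength:
λ = hc/E, with hc ≈ 1239.842 keV·pm (i.e. 1239.842 eV·nm)

For E = 214.0 keV = 214000 eV:
λ = 1239.842 keV·pm / 214.0 keV
λ = 5.7937 pm

Calculate the Compton shift:
Δλ = λ_C(1 - cos(18°)) = 2.4263 × 0.0489
Δλ = 0.1188 pm

Final wavelength:
λ' = 5.7937 + 0.1188 = 5.9124 pm

Final energy:
E' = hc/λ' = 1239.842 / 5.9124 = 209.7018 keV

(Intermediate values are shown rounded; full precision is carried through to the final answer.)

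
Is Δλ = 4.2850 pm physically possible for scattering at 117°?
No, inconsistent

Calculate the expected shift for θ = 117°:

Δλ_expected = λ_C(1 - cos(117°))
Δλ_expected = 2.4263 × (1 - cos(117°))
Δλ_expected = 2.4263 × 1.4540
Δλ_expected = 3.5278 pm

Given shift: 4.2850 pm
Expected shift: 3.5278 pm
Difference: 0.7571 pm

The values do not match. The given shift corresponds to θ ≈ 140.0°, not 117°.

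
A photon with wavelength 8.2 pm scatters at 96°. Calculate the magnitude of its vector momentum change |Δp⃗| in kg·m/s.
1.0615e-22 kg·m/s

Photon momentum magnitude is p = h/λ.

Initial momentum:
p₀ = h/λ = 6.6261e-34/8.2000e-12 = 8.0806e-23 kg·m/s

After scattering:
λ' = λ + Δλ = 8.2 + 2.6799 = 10.8799 pm
p' = h/λ' = 6.6261e-34/1.0880e-11 = 6.0902e-23 kg·m/s

Momentum is a vector; the scattered photon's direction makes angle θ = 96° with the incident direction. The magnitude of the vector change Δp⃗ = p⃗₀ − p⃗' is found from the law of cosines:
|Δp⃗|² = p₀² + p'² − 2p₀p'cos θ
|Δp⃗|² = (8.0806e-23)² + (6.0902e-23)² − 2·8.0806e-23·6.0902e-23·cos(96°)
|Δp⃗| = 1.0615e-22 kg·m/s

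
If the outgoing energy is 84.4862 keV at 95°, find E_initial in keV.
103.0000 keV

Convert final energy to wavelength (hc ≈ 1239.842 keV·pm):
λ' = hc/E' = 1239.842 / 84.4862 = 14.6751 pm

Calculate the Compton shift:
Δλ = λ_C(1 - cos(95°))
Δλ = 2.4263 × (1 - cos(95°))
Δλ = 2.6378 pm

Initial wavelength:
λ = λ' - Δλ = 14.6751 - 2.6378 = 12.0373 pm

Initial energy:
E = hc/λ = 1239.842 / 12.0373 = 103.0000 keV

(Intermediate values are shown rounded; full precision is carried through to the final answer.)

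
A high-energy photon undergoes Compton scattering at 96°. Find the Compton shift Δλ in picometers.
2.6799 pm

Using the Compton scattering formula:
Δλ = λ_C(1 - cos θ)

where λ_C = h/(m_e·c) ≈ 2.4263 pm is the Compton wavelength of an electron.

For θ = 96°:
cos(96°) = -0.1045
1 - cos(96°) = 1.1045

Δλ = 2.4263 × 1.1045
Δλ = 2.6799 pm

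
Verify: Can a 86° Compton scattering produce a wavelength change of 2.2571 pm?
Yes, consistent

Calculate the expected shift for θ = 86°:

Δλ_expected = λ_C(1 - cos(86°))
Δλ_expected = 2.4263 × (1 - cos(86°))
Δλ_expected = 2.4263 × 0.9302
Δλ_expected = 2.2571 pm

Given shift: 2.2571 pm
Expected shift: 2.2571 pm
Difference: 0.0000 pm

The values match. This is consistent with Compton scattering at the stated angle.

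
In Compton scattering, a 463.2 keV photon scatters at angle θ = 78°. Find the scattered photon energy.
269.6164 keV

First convert energy to wavelength:
λ = hc/E, with hc ≈ 1239.842 keV·pm (i.e. 1239.842 eV·nm)

For E = 463.2 keV = 463200 eV:
λ = 1239.842 keV·pm / 463.2 keV
λ = 2.6767 pm

Calculate the Compton shift:
Δλ = λ_C(1 - cos(78°)) = 2.4263 × 0.7921
Δλ = 1.9219 pm

Final wavelength:
λ' = 2.6767 + 1.9219 = 4.5985 pm

Final energy:
E' = hc/λ' = 1239.842 / 4.5985 = 269.6164 keV

(Intermediate values are shown rounded; full precision is carried through to the final answer.)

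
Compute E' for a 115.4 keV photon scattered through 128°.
84.5503 keV

First convert energy to wavelength:
λ = hc/E, with hc ≈ 1239.842 keV·pm (i.e. 1239.842 eV·nm)

For E = 115.4 keV = 115400 eV:
λ = 1239.842 keV·pm / 115.4 keV
λ = 10.7439 pm

Calculate the Compton shift:
Δλ = λ_C(1 - cos(128°)) = 2.4263 × 1.6157
Δλ = 3.9201 pm

Final wavelength:
λ' = 10.7439 + 3.9201 = 14.6640 pm

Final energy:
E' = hc/λ' = 1239.842 / 14.6640 = 84.5503 keV

(Intermediate values are shown rounded; full precision is carried through to the final answer.)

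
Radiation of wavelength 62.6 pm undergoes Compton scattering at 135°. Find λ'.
66.7420 pm

Using the Compton formula: λ' = λ + λ_C(1 − cos θ)

For θ = 135°, cos θ = -√2/2 (exact) ≈ -0.7071, so:
1 − cos 135° = 1 − (-√2/2) ≈ 1.7071

Δλ = λ_C × 1.7071 = 2.4263 × 1.7071 = 4.1420 pm

λ' = 62.6 + 4.1420 = 66.7420 pm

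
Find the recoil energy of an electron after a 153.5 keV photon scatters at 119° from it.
47.3469 keV

By energy conservation: K_e = E_initial - E_final

First find the scattered photon energy:
Initial wavelength: λ = hc/E = 8.0771 pm
Compton shift: Δλ = λ_C(1 - cos(119°)) = 3.6026 pm
Final wavelength: λ' = 8.0771 + 3.6026 = 11.6798 pm
Final photon energy: E' = hc/λ' = 106.1531 keV

Electron kinetic energy:
K_e = E - E' = 153.5000 - 106.1531 = 47.3469 keV

(Intermediate values are shown rounded; full precision is carried through to the final answer.)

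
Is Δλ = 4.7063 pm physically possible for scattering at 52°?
No, inconsistent

Calculate the expected shift for θ = 52°:

Δλ_expected = λ_C(1 - cos(52°))
Δλ_expected = 2.4263 × (1 - cos(52°))
Δλ_expected = 2.4263 × 0.3843
Δλ_expected = 0.9325 pm

Given shift: 4.7063 pm
Expected shift: 0.9325 pm
Difference: 3.7738 pm

The values do not match. The given shift corresponds to θ ≈ 160.0°, not 52°.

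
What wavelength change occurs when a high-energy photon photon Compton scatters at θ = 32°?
0.3687 pm

Using the Compton scattering formula:
Δλ = λ_C(1 - cos θ)

where λ_C = h/(m_e·c) ≈ 2.4263 pm is the Compton wavelength of an electron.

For θ = 32°:
cos(32°) = 0.8480
1 - cos(32°) = 0.1520

Δλ = 2.4263 × 0.1520
Δλ = 0.3687 pm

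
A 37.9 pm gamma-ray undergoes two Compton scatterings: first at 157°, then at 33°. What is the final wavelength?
42.9512 pm

Apply Compton shift twice:

First scattering at θ₁ = 157°:
Δλ₁ = λ_C(1 - cos(157°))
Δλ₁ = 2.4263 × 1.9205
Δλ₁ = 4.6597 pm

After first scattering:
λ₁ = 37.9 + 4.6597 = 42.5597 pm

Second scattering at θ₂ = 33°:
Δλ₂ = λ_C(1 - cos(33°))
Δλ₂ = 2.4263 × 0.1613
Δλ₂ = 0.3914 pm

Final wavelength:
λ₂ = 42.5597 + 0.3914 = 42.9512 pm

Total shift: Δλ_total = 4.6597 + 0.3914 = 5.0512 pm

(Intermediate values are shown rounded; full precision is carried through to the final answer.)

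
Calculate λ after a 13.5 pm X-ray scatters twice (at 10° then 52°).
14.4694 pm

Apply Compton shift twice:

First scattering at θ₁ = 10°:
Δλ₁ = λ_C(1 - cos(10°))
Δλ₁ = 2.4263 × 0.0152
Δλ₁ = 0.0369 pm

After first scattering:
λ₁ = 13.5 + 0.0369 = 13.5369 pm

Second scattering at θ₂ = 52°:
Δλ₂ = λ_C(1 - cos(52°))
Δλ₂ = 2.4263 × 0.3843
Δλ₂ = 0.9325 pm

Final wavelength:
λ₂ = 13.5369 + 0.9325 = 14.4694 pm

Total shift: Δλ_total = 0.0369 + 0.9325 = 0.9694 pm

(Intermediate values are shown rounded; full precision is carried through to the final answer.)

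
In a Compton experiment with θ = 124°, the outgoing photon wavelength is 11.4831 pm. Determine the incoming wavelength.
7.7000 pm

From λ' = λ + Δλ, we have λ = λ' - Δλ

First calculate the Compton shift:
Δλ = λ_C(1 - cos θ)
Δλ = 2.4263 × (1 - cos(124°))
Δλ = 2.4263 × 1.5592
Δλ = 3.7831 pm

Initial wavelength:
λ = λ' - Δλ
λ = 11.4831 - 3.7831
λ = 7.7000 pm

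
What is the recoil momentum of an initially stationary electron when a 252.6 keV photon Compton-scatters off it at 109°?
1.7901e-22 kg·m/s

The electron is initially at rest, so by conservation of momentum:
p⃗_e = p⃗₀ − p⃗'  (incident photon momentum minus scattered photon momentum)

Photon momentum magnitudes (p = h/λ = E/c):
λ₀ = hc/E₀ = 4.9083 pm → p₀ = h/λ₀ = 1.3500e-22 kg·m/s
Δλ = λ_C(1 − cos 109°) = 3.2162 pm
λ' = 8.1246 pm → p' = h/λ' = 8.1556e-23 kg·m/s

The scattered photon makes angle θ = 109° with the incident direction, so by the law of cosines:
|p⃗_e|² = p₀² + p'² − 2p₀p'cos θ
|p⃗_e|² = (1.3500e-22)² + (8.1556e-23)² − 2·1.3500e-22·8.1556e-23·cos(109°)
|p⃗_e| = 1.7901e-22 kg·m/s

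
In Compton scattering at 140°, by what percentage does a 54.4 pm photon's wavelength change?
7.8768%

Calculate the Compton shift:
Δλ = λ_C(1 - cos(140°))
Δλ = 2.4263 × (1 - cos(140°))
Δλ = 2.4263 × 1.7660
Δλ = 4.2850 pm

Percentage change:
(Δλ/λ₀) × 100 = (4.2850/54.4) × 100
= 7.8768%

(Intermediate values are shown rounded; full precision is carried through to the final answer.)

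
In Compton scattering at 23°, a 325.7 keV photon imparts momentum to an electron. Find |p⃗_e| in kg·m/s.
6.8229e-23 kg·m/s

The electron is initially at rest, so by conservation of momentum:
p⃗_e = p⃗₀ − p⃗'  (incident photon momentum minus scattered photon momentum)

Photon momentum magnitudes (p = h/λ = E/c):
λ₀ = hc/E₀ = 3.8067 pm → p₀ = h/λ₀ = 1.7406e-22 kg·m/s
Δλ = λ_C(1 − cos 23°) = 0.1929 pm
λ' = 3.9996 pm → p' = h/λ' = 1.6567e-22 kg·m/s

The scattered photon makes angle θ = 23° with the incident direction, so by the law of cosines:
|p⃗_e|² = p₀² + p'² − 2p₀p'cos θ
|p⃗_e|² = (1.7406e-22)² + (1.6567e-22)² − 2·1.7406e-22·1.6567e-22·cos(23°)
|p⃗_e| = 6.8229e-23 kg·m/s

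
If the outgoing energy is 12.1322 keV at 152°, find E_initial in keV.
12.7000 keV

Convert final energy to wavelength (hc ≈ 1239.842 keV·pm):
λ' = hc/E' = 1239.842 / 12.1322 = 102.1943 pm

Calculate the Compton shift:
Δλ = λ_C(1 - cos(152°))
Δλ = 2.4263 × (1 - cos(152°))
Δλ = 4.5686 pm

Initial wavelength:
λ = λ' - Δλ = 102.1943 - 4.5686 = 97.6257 pm

Initial energy:
E = hc/λ = 1239.842 / 97.6257 = 12.7000 keV

(Intermediate values are shown rounded; full precision is carried through to the final answer.)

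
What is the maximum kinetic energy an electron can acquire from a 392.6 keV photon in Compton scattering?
237.8258 keV

Maximum energy transfer occurs at θ = 180° (backscattering).

Initial photon: E₀ = 392.6 keV → λ₀ = 3.1580 pm

Maximum Compton shift (at 180°):
Δλ_max = 2λ_C = 2 × 2.4263 = 4.8526 pm

Final wavelength:
λ' = 3.1580 + 4.8526 = 8.0106 pm

Minimum photon energy (maximum energy to electron):
E'_min = hc/λ' = 154.7742 keV

Maximum electron kinetic energy:
K_max = E₀ - E'_min = 392.6000 - 154.7742 = 237.8258 keV

(Intermediate values are shown rounded; full precision is carried through to the final answer.)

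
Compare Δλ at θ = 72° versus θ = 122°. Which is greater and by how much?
122° produces the larger shift by a factor of 2.214

Calculate both shifts using Δλ = λ_C(1 - cos θ):

For θ₁ = 72°:
Δλ₁ = 2.4263 × (1 - cos(72°))
Δλ₁ = 2.4263 × 0.6910
Δλ₁ = 1.6765 pm

For θ₂ = 122°:
Δλ₂ = 2.4263 × (1 - cos(122°))
Δλ₂ = 2.4263 × 1.5299
Δλ₂ = 3.7121 pm

The 122° angle produces the larger shift.
Ratio: 3.7121/1.6765 = 2.214

(Intermediate values are shown rounded; full precision is carried through to the final answer.)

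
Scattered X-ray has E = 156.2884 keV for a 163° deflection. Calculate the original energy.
389.0998 keV

Convert final energy to wavelength (hc ≈ 1239.842 keV·pm):
λ' = hc/E' = 1239.842 / 156.2884 = 7.9330 pm

Calculate the Compton shift:
Δλ = λ_C(1 - cos(163°))
Δλ = 2.4263 × (1 - cos(163°))
Δλ = 4.7466 pm

Initial wavelength:
λ = λ' - Δλ = 7.9330 - 4.7466 = 3.1864 pm

Initial energy:
E = hc/λ = 1239.842 / 3.1864 = 389.0998 keV

(Intermediate values are shown rounded; full precision is carried through to the final answer.)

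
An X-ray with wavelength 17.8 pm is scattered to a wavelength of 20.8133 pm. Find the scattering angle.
104.00°

First find the wavelength shift:
Δλ = λ' - λ = 20.8133 - 17.8 = 3.0133 pm

Using Δλ = λ_C(1 - cos θ), with λ_C = h/(m_e·c) ≈ 2.42631024 pm:
cos θ = 1 - Δλ/λ_C
cos θ = 1 - 3.0133/2.42631024
cos θ = -0.241927

θ = arccos(-0.241927)
θ = 104.00°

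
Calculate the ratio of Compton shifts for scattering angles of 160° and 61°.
160° produces the larger shift by a factor of 3.765

Calculate both shifts using Δλ = λ_C(1 - cos θ):

For θ₁ = 61°:
Δλ₁ = 2.4263 × (1 - cos(61°))
Δλ₁ = 2.4263 × 0.5152
Δλ₁ = 1.2500 pm

For θ₂ = 160°:
Δλ₂ = 2.4263 × (1 - cos(160°))
Δλ₂ = 2.4263 × 1.9397
Δλ₂ = 4.7063 pm

The 160° angle produces the larger shift.
Ratio: 4.7063/1.2500 = 3.765

(Intermediate values are shown rounded; full precision is carried through to the final answer.)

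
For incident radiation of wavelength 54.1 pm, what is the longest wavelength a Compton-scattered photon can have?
58.9526 pm (at θ = 180°)

The Compton shift is Δλ = λ_C(1 − cos θ).

Since cos θ ranges from −1 to 1, the factor (1 − cos θ) ranges from 0 to 2; the maximum shift occurs at θ = 180° (backscattering):
Δλ_max = 2λ_C = 2 × 2.4263 pm = 4.8526 pm

Maximum scattered wavelength:
λ'_max = λ₀ + Δλ_max = 54.1 + 4.8526 = 58.9526 pm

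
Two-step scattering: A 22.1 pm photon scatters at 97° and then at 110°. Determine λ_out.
28.0782 pm

Apply Compton shift twice:

First scattering at θ₁ = 97°:
Δλ₁ = λ_C(1 - cos(97°))
Δλ₁ = 2.4263 × 1.1219
Δλ₁ = 2.7220 pm

After first scattering:
λ₁ = 22.1 + 2.7220 = 24.8220 pm

Second scattering at θ₂ = 110°:
Δλ₂ = λ_C(1 - cos(110°))
Δλ₂ = 2.4263 × 1.3420
Δλ₂ = 3.2562 pm

Final wavelength:
λ₂ = 24.8220 + 3.2562 = 28.0782 pm

Total shift: Δλ_total = 2.7220 + 3.2562 = 5.9782 pm

(Intermediate values are shown rounded; full precision is carried through to the final answer.)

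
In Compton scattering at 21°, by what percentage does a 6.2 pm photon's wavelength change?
2.5993%

Calculate the Compton shift:
Δλ = λ_C(1 - cos(21°))
Δλ = 2.4263 × (1 - cos(21°))
Δλ = 2.4263 × 0.0664
Δλ = 0.1612 pm

Percentage change:
(Δλ/λ₀) × 100 = (0.1612/6.2) × 100
= 2.5993%

(Intermediate values are shown rounded; full precision is carried through to the final answer.)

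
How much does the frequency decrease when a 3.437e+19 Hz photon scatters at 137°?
1.117e+19 Hz (decrease)

Convert frequency to wavelength (c = 299792458 m/s):
λ₀ = c/f₀ = 299792458/3.437e+19 = 8.7225039e-12 m = 8.7225 pm

Calculate Compton shift:
Δλ = λ_C(1 - cos(137°)) = 4.2008 pm

Final wavelength:
λ' = λ₀ + Δλ = 8.7225 + 4.2008 = 12.9233 pm

Final frequency:
f' = c/λ' = 299792458/1.2923305e-11 = 2.3197816e+19 Hz

Frequency shift (decrease):
Δf = f₀ - f' = 3.437e+19 - 2.3197816e+19 = 1.117e+19 Hz

(Intermediate values are shown rounded; full precision is carried through to the final answer.)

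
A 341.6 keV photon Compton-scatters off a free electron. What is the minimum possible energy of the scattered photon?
146.1710 keV (at θ = 180°)

The scattered photon has minimum energy when its wavelength is maximum, i.e., when the Compton shift Δλ = λ_C(1 − cos θ) is maximum. This occurs at θ = 180° (backscattering), giving Δλ_max = 2λ_C = 4.8526 pm.

Initial wavelength: λ₀ = hc/E₀ = 3.6295 pm
Maximum final wavelength: λ'_max = λ₀ + 2λ_C = 3.6295 + 4.8526 = 8.4821 pm
Minimum final energy: E'_min = hc/λ'_max = 146.1710 keV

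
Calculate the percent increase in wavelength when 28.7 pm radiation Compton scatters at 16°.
0.3275%

Calculate the Compton shift:
Δλ = λ_C(1 - cos(16°))
Δλ = 2.4263 × (1 - cos(16°))
Δλ = 2.4263 × 0.0387
Δλ = 0.0940 pm

Percentage change:
(Δλ/λ₀) × 100 = (0.0940/28.7) × 100
= 0.3275%

(Intermediate values are shown rounded; full precision is carried through to the final answer.)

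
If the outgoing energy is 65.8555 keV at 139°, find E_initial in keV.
85.1000 keV

Convert final energy to wavelength (hc ≈ 1239.842 keV·pm):
λ' = hc/E' = 1239.842 / 65.8555 = 18.8267 pm

Calculate the Compton shift:
Δλ = λ_C(1 - cos(139°))
Δλ = 2.4263 × (1 - cos(139°))
Δλ = 4.2575 pm

Initial wavelength:
λ = λ' - Δλ = 18.8267 - 4.2575 = 14.5692 pm

Initial energy:
E = hc/λ = 1239.842 / 14.5692 = 85.1000 keV

(Intermediate values are shown rounded; full precision is carried through to the final answer.)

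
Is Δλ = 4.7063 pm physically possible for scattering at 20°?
No, inconsistent

Calculate the expected shift for θ = 20°:

Δλ_expected = λ_C(1 - cos(20°))
Δλ_expected = 2.4263 × (1 - cos(20°))
Δλ_expected = 2.4263 × 0.0603
Δλ_expected = 0.1463 pm

Given shift: 4.7063 pm
Expected shift: 0.1463 pm
Difference: 4.5600 pm

The values do not match. The given shift corresponds to θ ≈ 160.0°, not 20°.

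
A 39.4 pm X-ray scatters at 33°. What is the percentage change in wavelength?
0.9935%

Calculate the Compton shift:
Δλ = λ_C(1 - cos(33°))
Δλ = 2.4263 × (1 - cos(33°))
Δλ = 2.4263 × 0.1613
Δλ = 0.3914 pm

Percentage change:
(Δλ/λ₀) × 100 = (0.3914/39.4) × 100
= 0.9935%

(Intermediate values are shown rounded; full precision is carried through to the final answer.)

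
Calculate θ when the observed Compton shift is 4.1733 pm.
136.06°

From the Compton formula Δλ = λ_C(1 - cos θ), we can solve for θ:

cos θ = 1 - Δλ/λ_C

Given:
- Δλ = 4.1733 pm
- λ_C = h/(m_e·c) ≈ 2.42631024 pm

cos θ = 1 - 4.1733/2.42631024
cos θ = 1 - 1.720019
cos θ = -0.720019

θ = arccos(-0.720019)
θ = 136.06°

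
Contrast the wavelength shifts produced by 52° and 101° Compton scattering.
101° produces the larger shift by a factor of 3.098

Calculate both shifts using Δλ = λ_C(1 - cos θ):

For θ₁ = 52°:
Δλ₁ = 2.4263 × (1 - cos(52°))
Δλ₁ = 2.4263 × 0.3843
Δλ₁ = 0.9325 pm

For θ₂ = 101°:
Δλ₂ = 2.4263 × (1 - cos(101°))
Δλ₂ = 2.4263 × 1.1908
Δλ₂ = 2.8893 pm

The 101° angle produces the larger shift.
Ratio: 2.8893/0.9325 = 3.098

(Intermediate values are shown rounded; full precision is carried through to the final answer.)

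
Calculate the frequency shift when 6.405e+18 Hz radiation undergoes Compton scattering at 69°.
2.062e+17 Hz (decrease)

Convert frequency to wavelength (c = 299792458 m/s):
λ₀ = c/f₀ = 299792458/6.405e+18 = 4.6806004e-11 m = 46.8060 pm

Calculate Compton shift:
Δλ = λ_C(1 - cos(69°)) = 1.5568 pm

Final wavelength:
λ' = λ₀ + Δλ = 46.8060 + 1.5568 = 48.3628 pm

Final frequency:
f' = c/λ' = 299792458/4.8362803e-11 = 6.1988231e+18 Hz

Frequency shift (decrease):
Δf = f₀ - f' = 6.405e+18 - 6.1988231e+18 = 2.062e+17 Hz

(Intermediate values are shown rounded; full precision is carried through to the final answer.)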